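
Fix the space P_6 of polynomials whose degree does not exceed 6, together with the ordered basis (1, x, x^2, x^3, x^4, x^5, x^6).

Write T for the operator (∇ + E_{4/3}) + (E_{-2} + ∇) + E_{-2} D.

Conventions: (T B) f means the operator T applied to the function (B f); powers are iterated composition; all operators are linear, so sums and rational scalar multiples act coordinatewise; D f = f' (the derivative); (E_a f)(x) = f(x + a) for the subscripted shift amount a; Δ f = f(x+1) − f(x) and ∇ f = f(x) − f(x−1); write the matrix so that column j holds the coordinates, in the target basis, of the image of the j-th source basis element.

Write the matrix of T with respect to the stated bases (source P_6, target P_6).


image of 1: 2
image of x: 2x + 7/3
image of x^2: 2x^2 + (14/3)x - 2/9
image of x^3: 2x^3 + 7x^2 - (2/3)x + 226/27
image of x^4: 2x^4 + (28/3)x^3 - (4/3)x^2 + (904/27)x - 1202/81
image of x^5: 2x^5 + (35/3)x^4 - (20/9)x^3 + (2260/27)x^2 - (6010/81)x + 13174/243
image of x^6: 2x^6 + 14x^5 - (10/3)x^4 + (4520/27)x^3 - (6010/27)x^2 + (26348/81)x - 90674/729
each image's coordinates form column j of the matrix

the matrix is [[2, 7/3, -2/9, 226/27, -1202/81, 13174/243, -90674/729]; [0, 2, 14/3, -2/3, 904/27, -6010/81, 26348/81]; [0, 0, 2, 7, -4/3, 2260/27, -6010/27]; [0, 0, 0, 2, 28/3, -20/9, 4520/27]; [0, 0, 0, 0, 2, 35/3, -10/3]; [0, 0, 0, 0, 0, 2, 14]; [0, 0, 0, 0, 0, 0, 2]] (rows listed top to bottom)


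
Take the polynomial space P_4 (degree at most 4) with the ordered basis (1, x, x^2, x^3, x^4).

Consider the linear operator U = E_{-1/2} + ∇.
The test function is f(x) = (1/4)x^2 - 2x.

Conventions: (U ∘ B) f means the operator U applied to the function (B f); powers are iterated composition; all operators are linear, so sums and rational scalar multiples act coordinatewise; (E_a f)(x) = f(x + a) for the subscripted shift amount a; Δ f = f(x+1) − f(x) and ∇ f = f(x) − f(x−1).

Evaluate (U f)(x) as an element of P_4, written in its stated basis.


g(x) = (1/4)x^2 - (7/4)x - 19/16

E_{-1/2} f = (1/4)x^2 - (9/4)x + 17/16
∇ f = (1/2)x - 9/4
(E_{-1/2} + ∇) f = (1/4)x^2 - (7/4)x - 19/16


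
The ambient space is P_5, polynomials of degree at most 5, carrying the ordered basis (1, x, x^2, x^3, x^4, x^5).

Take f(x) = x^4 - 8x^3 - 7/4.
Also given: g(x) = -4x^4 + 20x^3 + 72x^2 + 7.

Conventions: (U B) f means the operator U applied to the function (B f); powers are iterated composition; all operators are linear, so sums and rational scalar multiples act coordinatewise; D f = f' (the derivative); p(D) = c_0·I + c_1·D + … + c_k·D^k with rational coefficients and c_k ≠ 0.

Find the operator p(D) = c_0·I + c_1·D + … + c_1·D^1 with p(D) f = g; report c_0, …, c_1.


D^0 f = x^4 - 8x^3 - 7/4
D^1 f = 4x^3 - 24x^2
matching coefficients of g against c_0 f + c_1 Df + … from the top degree down determines the c_i
solution: c_0 = -4, c_1 = -3

p(D) = -4·I − 3·D, i.e. c_0 = -4, c_1 = -3


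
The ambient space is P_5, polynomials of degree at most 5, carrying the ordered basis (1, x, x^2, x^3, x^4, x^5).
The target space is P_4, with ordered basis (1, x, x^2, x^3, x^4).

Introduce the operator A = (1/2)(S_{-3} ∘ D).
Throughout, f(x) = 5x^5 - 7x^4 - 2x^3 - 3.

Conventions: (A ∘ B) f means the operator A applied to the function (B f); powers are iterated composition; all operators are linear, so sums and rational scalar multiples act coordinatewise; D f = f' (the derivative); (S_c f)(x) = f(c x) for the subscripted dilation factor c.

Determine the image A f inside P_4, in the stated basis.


D f = 25x^4 - 28x^3 - 6x^2
S_{-3} D f = 2025x^4 + 756x^3 - 54x^2
((1/2)(S_{-3} ∘ D)) f = (2025/2)x^4 + 378x^3 - 27x^2

the image equals g(x) = (2025/2)x^4 + 378x^3 - 27x^2


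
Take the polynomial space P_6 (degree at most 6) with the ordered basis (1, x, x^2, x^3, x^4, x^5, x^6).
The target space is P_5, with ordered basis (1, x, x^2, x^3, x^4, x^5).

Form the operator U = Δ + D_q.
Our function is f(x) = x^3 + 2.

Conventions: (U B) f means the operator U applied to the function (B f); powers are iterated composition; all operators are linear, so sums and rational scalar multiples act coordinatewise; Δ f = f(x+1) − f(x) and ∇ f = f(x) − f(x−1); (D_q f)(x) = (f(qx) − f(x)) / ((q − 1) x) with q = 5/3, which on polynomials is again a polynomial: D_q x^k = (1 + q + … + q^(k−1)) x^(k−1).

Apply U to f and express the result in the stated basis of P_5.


Δ f = 3x^2 + 3x + 1
D_q f = (49/9)x^2
(Δ + D_q) f = (76/9)x^2 + 3x + 1

the result is g(x) = (76/9)x^2 + 3x + 1


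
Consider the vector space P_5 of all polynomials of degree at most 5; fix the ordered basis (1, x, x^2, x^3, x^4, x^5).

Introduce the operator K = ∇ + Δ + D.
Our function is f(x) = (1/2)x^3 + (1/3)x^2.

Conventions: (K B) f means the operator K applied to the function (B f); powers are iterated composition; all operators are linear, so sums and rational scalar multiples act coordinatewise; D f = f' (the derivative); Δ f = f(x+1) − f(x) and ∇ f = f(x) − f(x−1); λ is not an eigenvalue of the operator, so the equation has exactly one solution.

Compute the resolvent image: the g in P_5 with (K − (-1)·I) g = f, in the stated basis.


write g with unknown coordinates in the stated basis and equate coefficients in (K − (-1)·I) g = f
solving from the highest basis element down gives g = (1/2)x^3 - (25/6)x^2 + 25x - 76
check: K g = (9/2)x^2 - 25x + 76
so K g − (-1)·g = (1/2)x^3 + (1/3)x^2 = f ✓

the result is g(x) = (1/2)x^3 - (25/6)x^2 + 25x - 76


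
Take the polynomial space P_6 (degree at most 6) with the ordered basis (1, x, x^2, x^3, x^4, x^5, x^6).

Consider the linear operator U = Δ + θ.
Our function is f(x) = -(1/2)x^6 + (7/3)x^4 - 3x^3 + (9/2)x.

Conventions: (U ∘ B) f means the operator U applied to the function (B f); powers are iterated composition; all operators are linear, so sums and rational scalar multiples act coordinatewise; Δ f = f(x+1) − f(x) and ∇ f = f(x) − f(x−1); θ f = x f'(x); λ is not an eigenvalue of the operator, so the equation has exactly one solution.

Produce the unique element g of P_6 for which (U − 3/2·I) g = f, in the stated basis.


write g with unknown coordinates in the stated basis and equate coefficients in (U − 3/2·I) g = f
solving from the highest basis element down gives g = -(1/9)x^6 + (4/21)x^5 + (128/105)x^4 - (4762/945)x^3 + (4766/315)x^2 + (3319/105)x + 81268/2835
check: U g = -(2/3)x^6 + (2/7)x^5 + (437/105)x^4 - (3326/315)x^3 + (2383/105)x^2 + (1817/35)x + 40634/945
so U g − 3/2·g = -(1/2)x^6 + (7/3)x^4 - 3x^3 + (9/2)x = f ✓

the image equals g(x) = -(1/9)x^6 + (4/21)x^5 + (128/105)x^4 - (4762/945)x^3 + (4766/315)x^2 + (3319/105)x + 81268/2835


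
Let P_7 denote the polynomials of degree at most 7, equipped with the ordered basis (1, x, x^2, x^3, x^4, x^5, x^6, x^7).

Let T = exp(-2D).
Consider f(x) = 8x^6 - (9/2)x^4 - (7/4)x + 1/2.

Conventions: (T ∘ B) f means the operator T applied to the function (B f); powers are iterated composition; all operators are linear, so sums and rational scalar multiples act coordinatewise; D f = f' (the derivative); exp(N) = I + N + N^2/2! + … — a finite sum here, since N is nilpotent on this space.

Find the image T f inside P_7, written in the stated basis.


the image equals g(x) = 8x^6 - 96x^5 + (951/2)x^4 - 1244x^3 + 1812x^2 - (5575/4)x + 444

order-1 term: -96x^5 + 36x^3 + 7/2
order-2 term: 480x^4 - 108x^2
order-3 term: -1280x^3 + 144x
order-4 term: 1920x^2 - 72
order-5 term: -1536x
order-6 term: 512
the series for exp(-2D) f terminates at order 6
exp(-2D) f = 8x^6 - 96x^5 + (951/2)x^4 - 1244x^3 + 1812x^2 - (5575/4)x + 444


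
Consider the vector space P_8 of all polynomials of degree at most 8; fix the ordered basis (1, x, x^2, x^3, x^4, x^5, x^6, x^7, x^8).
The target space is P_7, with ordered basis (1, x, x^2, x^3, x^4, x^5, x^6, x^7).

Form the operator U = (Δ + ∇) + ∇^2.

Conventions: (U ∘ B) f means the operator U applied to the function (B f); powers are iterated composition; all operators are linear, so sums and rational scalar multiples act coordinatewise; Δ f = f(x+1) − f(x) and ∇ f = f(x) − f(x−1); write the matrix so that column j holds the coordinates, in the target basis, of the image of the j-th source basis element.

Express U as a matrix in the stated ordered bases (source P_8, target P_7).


the matrix is [[0, 2, 2, -4, 14, -28, 62, -124, 254]; [0, 0, 4, 6, -16, 70, -168, 434, -992]; [0, 0, 0, 6, 12, -40, 210, -588, 1736]; [0, 0, 0, 0, 8, 20, -80, 490, -1568]; [0, 0, 0, 0, 0, 10, 30, -140, 980]; [0, 0, 0, 0, 0, 0, 12, 42, -224]; [0, 0, 0, 0, 0, 0, 0, 14, 56]; [0, 0, 0, 0, 0, 0, 0, 0, 16]] (rows listed top to bottom)

image of 1: 0
image of x: 2
image of x^2: 4x + 2
image of x^3: 6x^2 + 6x - 4
image of x^4: 8x^3 + 12x^2 - 16x + 14
image of x^5: 10x^4 + 20x^3 - 40x^2 + 70x - 28
image of x^6: 12x^5 + 30x^4 - 80x^3 + 210x^2 - 168x + 62
image of x^7: 14x^6 + 42x^5 - 140x^4 + 490x^3 - 588x^2 + 434x - 124
image of x^8: 16x^7 + 56x^6 - 224x^5 + 980x^4 - 1568x^3 + 1736x^2 - 992x + 254
each image's coordinates form column j of the matrix


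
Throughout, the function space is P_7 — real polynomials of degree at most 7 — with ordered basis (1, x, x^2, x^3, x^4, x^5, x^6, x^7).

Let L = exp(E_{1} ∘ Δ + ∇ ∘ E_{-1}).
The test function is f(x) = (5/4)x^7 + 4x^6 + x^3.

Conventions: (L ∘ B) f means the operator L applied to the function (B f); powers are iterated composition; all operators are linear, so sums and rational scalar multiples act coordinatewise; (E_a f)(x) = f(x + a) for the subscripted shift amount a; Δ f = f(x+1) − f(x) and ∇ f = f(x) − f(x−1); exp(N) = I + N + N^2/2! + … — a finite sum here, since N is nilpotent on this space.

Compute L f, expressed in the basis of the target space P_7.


g(x) = (5/4)x^7 + (43/2)x^6 + 153x^5 + (2405/2)x^4 + 7361x^3 + (49707/2)x^2 + 59528x + 142283/2

order-1 term: (35/2)x^6 + 48x^5 + (1225/2)x^4 + 1120x^3 + (3267/2)x^2 + 1488x + 663/2
order-2 term: 105x^5 + 240x^4 + 4900x^3 + 6720x^2 + 23672x + 10816
order-3 term: 350x^4 + 640x^3 + 14700x^2 + 13440x + 40818
order-4 term: 700x^3 + 960x^2 + 19600x + 8960
order-5 term: 840x^2 + 768x + 9800
order-6 term: 560x + 256
order-7 term: 160
the series for exp(E_{1} ∘ Δ + ∇ ∘ E_{-1}) f terminates at order 7
exp(E_{1} ∘ Δ + ∇ ∘ E_{-1}) f = (5/4)x^7 + (43/2)x^6 + 153x^5 + (2405/2)x^4 + 7361x^3 + (49707/2)x^2 + 59528x + 142283/2


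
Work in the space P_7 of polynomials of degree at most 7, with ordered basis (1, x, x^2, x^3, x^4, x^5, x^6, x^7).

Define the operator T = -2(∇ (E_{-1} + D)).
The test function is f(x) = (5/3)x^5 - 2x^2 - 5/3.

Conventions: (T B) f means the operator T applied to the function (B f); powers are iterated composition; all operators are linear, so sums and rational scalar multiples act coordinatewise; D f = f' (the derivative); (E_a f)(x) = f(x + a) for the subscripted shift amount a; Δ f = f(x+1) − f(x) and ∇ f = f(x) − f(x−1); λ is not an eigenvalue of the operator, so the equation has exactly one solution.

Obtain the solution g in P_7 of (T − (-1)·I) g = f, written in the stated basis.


the image equals g(x) = (5/3)x^5 + (50/3)x^4 + 100x^3 + (1594/3)x^2 + (5626/3)x + 9619/3

write g with unknown coordinates in the stated basis and equate coefficients in (T − (-1)·I) g = f
solving from the highest basis element down gives g = (5/3)x^5 + (50/3)x^4 + 100x^3 + (1594/3)x^2 + (5626/3)x + 9619/3
check: T g = -(50/3)x^4 - 100x^3 - (1600/3)x^2 - (5626/3)x - 3208
so T g − (-1)·g = (5/3)x^5 - 2x^2 - 5/3 = f ✓


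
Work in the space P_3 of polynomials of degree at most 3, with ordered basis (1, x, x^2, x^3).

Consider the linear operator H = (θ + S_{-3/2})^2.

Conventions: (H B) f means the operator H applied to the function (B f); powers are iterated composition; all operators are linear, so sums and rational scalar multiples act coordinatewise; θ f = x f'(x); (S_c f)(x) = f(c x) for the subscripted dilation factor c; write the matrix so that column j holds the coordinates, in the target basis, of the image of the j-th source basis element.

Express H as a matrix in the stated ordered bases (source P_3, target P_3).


image of 1: 1
image of x: (1/4)x
image of x^2: (289/16)x^2
image of x^3: (9/64)x^3
each image's coordinates form column j of the matrix

the matrix is [[1, 0, 0, 0]; [0, 1/4, 0, 0]; [0, 0, 289/16, 0]; [0, 0, 0, 9/64]] (rows listed top to bottom)


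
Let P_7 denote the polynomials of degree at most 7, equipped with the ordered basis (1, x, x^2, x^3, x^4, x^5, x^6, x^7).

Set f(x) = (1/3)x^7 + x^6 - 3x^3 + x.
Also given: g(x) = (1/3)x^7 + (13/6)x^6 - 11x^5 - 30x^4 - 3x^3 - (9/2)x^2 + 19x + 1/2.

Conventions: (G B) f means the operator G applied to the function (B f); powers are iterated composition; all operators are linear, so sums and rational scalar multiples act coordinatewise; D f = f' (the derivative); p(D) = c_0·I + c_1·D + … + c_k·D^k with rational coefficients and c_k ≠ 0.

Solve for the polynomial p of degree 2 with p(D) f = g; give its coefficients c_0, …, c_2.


D^0 f = (1/3)x^7 + x^6 - 3x^3 + x
D^1 f = (7/3)x^6 + 6x^5 - 9x^2 + 1
D^2 f = 14x^5 + 30x^4 - 18x
matching coefficients of g against c_0 f + c_1 Df + … from the top degree down determines the c_i
solution: c_0 = 1, c_1 = 1/2, c_2 = -1

p(D) = I + (1/2)·D − D^2, i.e. c_0 = 1, c_1 = 1/2, c_2 = -1


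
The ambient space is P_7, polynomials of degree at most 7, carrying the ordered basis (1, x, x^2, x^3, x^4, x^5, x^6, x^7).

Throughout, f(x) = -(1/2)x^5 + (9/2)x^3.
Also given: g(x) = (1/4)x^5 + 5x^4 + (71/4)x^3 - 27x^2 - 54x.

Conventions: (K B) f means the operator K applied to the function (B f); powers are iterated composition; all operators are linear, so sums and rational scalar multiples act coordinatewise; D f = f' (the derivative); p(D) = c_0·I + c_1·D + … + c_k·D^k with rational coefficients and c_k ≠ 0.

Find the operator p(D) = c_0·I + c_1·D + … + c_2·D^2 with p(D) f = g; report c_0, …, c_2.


p(D) = -(1/2)·I − 2·D − 2·D^2, i.e. c_0 = -1/2, c_1 = -2, c_2 = -2

D^0 f = -(1/2)x^5 + (9/2)x^3
D^1 f = -(5/2)x^4 + (27/2)x^2
D^2 f = -10x^3 + 27x
matching coefficients of g against c_0 f + c_1 Df + … from the top degree down determines the c_i
solution: c_0 = -1/2, c_1 = -2, c_2 = -2


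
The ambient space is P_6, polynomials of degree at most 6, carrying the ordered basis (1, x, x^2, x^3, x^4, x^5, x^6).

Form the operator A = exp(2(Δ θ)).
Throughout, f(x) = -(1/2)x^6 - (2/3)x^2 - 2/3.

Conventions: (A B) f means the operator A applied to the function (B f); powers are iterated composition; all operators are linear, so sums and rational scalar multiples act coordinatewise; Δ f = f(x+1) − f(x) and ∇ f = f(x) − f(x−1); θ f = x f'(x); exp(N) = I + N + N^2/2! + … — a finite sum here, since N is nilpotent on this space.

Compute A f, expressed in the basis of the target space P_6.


the image equals g(x) = -(1/2)x^6 - 36x^5 - 990x^4 - 12960x^3 - (246512/3)x^2 - (678904/3)x - 572048/3

order-1 term: -36x^5 - 90x^4 - 120x^3 - 90x^2 - (124/3)x - 26/3
order-2 term: -900x^4 - 3240x^3 - 5040x^2 - 3780x - 3364/3
order-3 term: -9600x^3 - 33840x^2 - 42480x - 18120
order-4 term: -43200x^2 - 110880x - 69480
order-5 term: -69120x - 78912
order-6 term: -23040
the series for exp(2(Δ θ)) f terminates at order 6
exp(2(Δ θ)) f = -(1/2)x^6 - 36x^5 - 990x^4 - 12960x^3 - (246512/3)x^2 - (678904/3)x - 572048/3


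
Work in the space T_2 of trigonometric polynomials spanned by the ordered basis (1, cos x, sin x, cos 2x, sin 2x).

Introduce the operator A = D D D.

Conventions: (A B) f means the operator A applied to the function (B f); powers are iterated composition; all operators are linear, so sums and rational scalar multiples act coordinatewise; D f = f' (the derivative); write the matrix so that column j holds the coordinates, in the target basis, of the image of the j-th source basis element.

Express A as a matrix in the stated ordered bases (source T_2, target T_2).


the matrix is [[0, 0, 0, 0, 0]; [0, 0, -1, 0, 0]; [0, 1, 0, 0, 0]; [0, 0, 0, 0, -8]; [0, 0, 0, 8, 0]] (rows listed top to bottom)

image of 1: 0
image of cos x: sin x
image of sin x: -cos x
image of cos 2x: 8sin 2x
image of sin 2x: -8cos 2x
each image's coordinates form column j of the matrix


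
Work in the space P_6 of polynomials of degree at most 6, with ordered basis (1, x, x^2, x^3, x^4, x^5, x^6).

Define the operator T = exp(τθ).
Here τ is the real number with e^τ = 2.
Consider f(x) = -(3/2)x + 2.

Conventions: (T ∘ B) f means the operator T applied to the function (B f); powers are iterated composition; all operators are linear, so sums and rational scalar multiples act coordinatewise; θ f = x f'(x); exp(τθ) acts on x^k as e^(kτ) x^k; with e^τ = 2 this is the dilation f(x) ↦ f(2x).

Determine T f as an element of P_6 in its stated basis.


the image equals g(x) = -3x + 2

exp(τθ) x^k = e^(kτ) x^k; with e^τ = 2 this sends x^k to 2^k x^k
x ↦ 2 x
applying this coordinatewise to f: exp(τθ) f = -3x + 2


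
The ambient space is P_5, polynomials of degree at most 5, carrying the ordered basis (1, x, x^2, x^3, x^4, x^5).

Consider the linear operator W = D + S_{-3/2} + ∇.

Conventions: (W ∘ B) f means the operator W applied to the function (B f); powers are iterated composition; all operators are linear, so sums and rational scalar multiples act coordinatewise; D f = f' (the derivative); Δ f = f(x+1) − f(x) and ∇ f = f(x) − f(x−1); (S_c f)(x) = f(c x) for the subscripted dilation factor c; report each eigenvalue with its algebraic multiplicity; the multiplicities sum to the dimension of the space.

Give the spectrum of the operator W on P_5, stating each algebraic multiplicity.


image of 1: 1
image of x: -(3/2)x + 2
image of x^2: (9/4)x^2 + 4x - 1
image of x^3: -(27/8)x^3 + 6x^2 - 3x + 1
image of x^4: (81/16)x^4 + 8x^3 - 6x^2 + 4x - 1
image of x^5: -(243/32)x^5 + 10x^4 - 10x^3 + 10x^2 - 5x + 1
the matrix is upper triangular; its diagonal is (1, -3/2, 9/4, -27/8, 81/16, -243/32)
for a triangular matrix the eigenvalues are the diagonal entries, with algebraic multiplicity their repetition count

λ = -243/32 (multiplicity 1), λ = -27/8 (multiplicity 1), λ = -3/2 (multiplicity 1), λ = 1 (multiplicity 1), λ = 9/4 (multiplicity 1), λ = 81/16 (multiplicity 1)


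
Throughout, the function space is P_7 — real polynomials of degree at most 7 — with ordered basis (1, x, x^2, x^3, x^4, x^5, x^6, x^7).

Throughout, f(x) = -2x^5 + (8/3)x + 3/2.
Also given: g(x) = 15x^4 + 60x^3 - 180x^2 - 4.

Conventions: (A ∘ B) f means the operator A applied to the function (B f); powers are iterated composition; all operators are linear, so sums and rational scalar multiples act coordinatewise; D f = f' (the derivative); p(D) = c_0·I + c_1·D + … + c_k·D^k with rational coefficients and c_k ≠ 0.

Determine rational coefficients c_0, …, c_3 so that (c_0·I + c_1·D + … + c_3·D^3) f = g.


D^0 f = -2x^5 + (8/3)x + 3/2
D^1 f = -10x^4 + 8/3
D^2 f = -40x^3
D^3 f = -120x^2
matching coefficients of g against c_0 f + c_1 Df + … from the top degree down determines the c_i
solution: c_0 = 0, c_1 = -3/2, c_2 = -3/2, c_3 = 3/2

c_0 = 0, c_1 = -3/2, c_2 = -3/2, c_3 = 3/2


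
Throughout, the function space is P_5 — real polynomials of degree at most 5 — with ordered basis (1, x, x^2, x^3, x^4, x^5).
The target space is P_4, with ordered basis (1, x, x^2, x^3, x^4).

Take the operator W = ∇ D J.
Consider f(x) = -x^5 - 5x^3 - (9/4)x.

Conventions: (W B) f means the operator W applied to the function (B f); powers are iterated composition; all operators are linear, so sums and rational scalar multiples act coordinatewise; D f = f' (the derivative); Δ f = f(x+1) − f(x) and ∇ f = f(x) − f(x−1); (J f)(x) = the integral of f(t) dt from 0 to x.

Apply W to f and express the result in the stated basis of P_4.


g(x) = -5x^4 + 10x^3 - 25x^2 + 20x - 33/4

J f = -(1/6)x^6 - (5/4)x^4 - (9/8)x^2
D J f = -x^5 - 5x^3 - (9/4)x
∇ D J f = -5x^4 + 10x^3 - 25x^2 + 20x - 33/4


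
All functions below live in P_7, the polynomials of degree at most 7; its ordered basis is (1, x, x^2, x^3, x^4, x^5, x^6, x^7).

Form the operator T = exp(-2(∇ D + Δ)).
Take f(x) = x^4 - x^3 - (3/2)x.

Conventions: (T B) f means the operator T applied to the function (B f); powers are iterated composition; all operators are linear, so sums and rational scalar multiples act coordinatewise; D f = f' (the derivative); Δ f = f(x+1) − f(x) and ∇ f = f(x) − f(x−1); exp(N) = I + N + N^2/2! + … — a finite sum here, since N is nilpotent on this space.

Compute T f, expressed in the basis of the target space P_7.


order-1 term: -8x^3 - 30x^2 + 34x - 11
order-2 term: 24x^2 + 132x + 40
order-3 term: -32x - 136
order-4 term: 16
the series for exp(-2(∇ D + Δ)) f terminates at order 4
exp(-2(∇ D + Δ)) f = x^4 - 9x^3 - 6x^2 + (265/2)x - 91

the image equals g(x) = x^4 - 9x^3 - 6x^2 + (265/2)x - 91


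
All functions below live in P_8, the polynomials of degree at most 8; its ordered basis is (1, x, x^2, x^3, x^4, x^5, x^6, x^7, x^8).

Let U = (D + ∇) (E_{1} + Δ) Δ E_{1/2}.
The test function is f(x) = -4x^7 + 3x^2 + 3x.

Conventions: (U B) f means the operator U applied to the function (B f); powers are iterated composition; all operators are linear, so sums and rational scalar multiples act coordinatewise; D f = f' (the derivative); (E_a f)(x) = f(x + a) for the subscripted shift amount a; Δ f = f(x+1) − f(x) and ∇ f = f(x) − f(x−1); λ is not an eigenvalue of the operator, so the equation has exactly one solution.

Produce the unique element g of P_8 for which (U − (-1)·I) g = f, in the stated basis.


the image equals g(x) = -4x^7 + 336x^5 + 4620x^4 + 5880x^3 - 182067x^2 - 871168x - 979341/4

write g with unknown coordinates in the stated basis and equate coefficients in (U − (-1)·I) g = f
solving from the highest basis element down gives g = -4x^7 + 336x^5 + 4620x^4 + 5880x^3 - 182067x^2 - 871168x - 979341/4
check: U g = -336x^5 - 4620x^4 - 5880x^3 + 182070x^2 + 871171x + 979341/4
so U g − (-1)·g = -4x^7 + 3x^2 + 3x = f ✓


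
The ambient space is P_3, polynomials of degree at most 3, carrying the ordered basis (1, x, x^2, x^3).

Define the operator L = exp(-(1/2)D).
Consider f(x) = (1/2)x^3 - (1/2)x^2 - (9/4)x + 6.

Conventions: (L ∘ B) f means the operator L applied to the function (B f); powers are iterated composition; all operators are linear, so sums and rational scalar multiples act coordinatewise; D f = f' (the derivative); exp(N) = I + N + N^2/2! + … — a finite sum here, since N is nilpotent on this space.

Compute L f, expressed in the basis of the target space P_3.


order-1 term: -(3/4)x^2 + (1/2)x + 9/8
order-2 term: (3/8)x - 1/8
order-3 term: -1/16
the series for exp(-(1/2)D) f terminates at order 3
exp(-(1/2)D) f = (1/2)x^3 - (5/4)x^2 - (11/8)x + 111/16

g(x) = (1/2)x^3 - (5/4)x^2 - (11/8)x + 111/16


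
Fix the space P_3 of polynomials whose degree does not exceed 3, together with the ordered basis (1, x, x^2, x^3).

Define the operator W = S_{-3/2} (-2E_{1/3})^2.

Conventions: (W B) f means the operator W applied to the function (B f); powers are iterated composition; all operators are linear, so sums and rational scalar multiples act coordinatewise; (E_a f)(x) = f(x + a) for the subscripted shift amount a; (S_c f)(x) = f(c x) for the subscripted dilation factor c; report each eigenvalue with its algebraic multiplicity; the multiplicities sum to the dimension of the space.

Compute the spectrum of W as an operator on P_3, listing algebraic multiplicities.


image of 1: 4
image of x: -6x + 8/3
image of x^2: 9x^2 - 8x + 16/9
image of x^3: -(27/2)x^3 + 18x^2 - 8x + 32/27
the matrix is upper triangular; its diagonal is (4, -6, 9, -27/2)
for a triangular matrix the eigenvalues are the diagonal entries, with algebraic multiplicity their repetition count

λ = -27/2 (multiplicity 1), λ = -6 (multiplicity 1), λ = 4 (multiplicity 1), λ = 9 (multiplicity 1)


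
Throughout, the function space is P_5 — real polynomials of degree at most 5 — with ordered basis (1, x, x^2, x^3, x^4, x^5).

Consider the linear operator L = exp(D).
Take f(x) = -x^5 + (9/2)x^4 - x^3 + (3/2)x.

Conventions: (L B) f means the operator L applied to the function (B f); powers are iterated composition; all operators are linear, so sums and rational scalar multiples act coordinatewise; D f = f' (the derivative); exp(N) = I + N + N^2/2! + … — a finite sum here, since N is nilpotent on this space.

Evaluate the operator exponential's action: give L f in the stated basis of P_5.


the result is g(x) = -x^5 - (1/2)x^4 + 7x^3 + 14x^2 + (23/2)x + 4

order-1 term: -5x^4 + 18x^3 - 3x^2 + 3/2
order-2 term: -10x^3 + 27x^2 - 3x
order-3 term: -10x^2 + 18x - 1
order-4 term: -5x + 9/2
order-5 term: -1
the series for exp(D) f terminates at order 5
exp(D) f = -x^5 - (1/2)x^4 + 7x^3 + 14x^2 + (23/2)x + 4


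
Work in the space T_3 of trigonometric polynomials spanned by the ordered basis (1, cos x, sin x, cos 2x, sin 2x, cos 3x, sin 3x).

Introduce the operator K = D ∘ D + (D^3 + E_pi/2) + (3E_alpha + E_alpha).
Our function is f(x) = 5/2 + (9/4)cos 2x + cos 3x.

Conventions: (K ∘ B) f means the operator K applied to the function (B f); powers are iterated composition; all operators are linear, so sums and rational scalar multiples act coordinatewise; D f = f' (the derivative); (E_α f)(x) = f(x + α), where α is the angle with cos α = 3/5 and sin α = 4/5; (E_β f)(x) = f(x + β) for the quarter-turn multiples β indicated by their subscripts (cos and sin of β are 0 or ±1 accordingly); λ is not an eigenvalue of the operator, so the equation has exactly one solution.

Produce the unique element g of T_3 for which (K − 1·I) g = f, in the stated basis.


the result is g(x) = 5/8 - (801/3400)cos 2x - (117/850)sin 2x - (859/56002)cos 3x - (831/28001)sin 3x

write g with unknown coordinates in the stated basis and equate coefficients in (K − 1·I) g = f
solving from the highest basis element down gives g = 5/8 - (801/3400)cos 2x - (117/850)sin 2x - (859/56002)cos 3x - (831/28001)sin 3x
check: K g = 25/8 + (6849/3400)cos 2x - (117/850)sin 2x + (55143/56002)cos 3x - (831/28001)sin 3x
so K g − 1·g = 5/2 + (9/4)cos 2x + cos 3x = f ✓


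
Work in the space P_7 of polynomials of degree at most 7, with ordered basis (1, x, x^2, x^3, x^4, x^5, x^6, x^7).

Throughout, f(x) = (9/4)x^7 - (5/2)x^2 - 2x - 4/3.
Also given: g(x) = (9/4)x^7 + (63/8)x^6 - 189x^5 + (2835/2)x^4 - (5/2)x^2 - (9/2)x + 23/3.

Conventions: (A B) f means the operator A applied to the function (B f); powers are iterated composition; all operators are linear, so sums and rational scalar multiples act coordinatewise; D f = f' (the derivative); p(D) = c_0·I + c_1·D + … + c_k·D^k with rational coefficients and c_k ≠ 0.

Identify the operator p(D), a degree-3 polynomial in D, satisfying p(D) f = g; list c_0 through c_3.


D^0 f = (9/4)x^7 - (5/2)x^2 - 2x - 4/3
D^1 f = (63/4)x^6 - 5x - 2
D^2 f = (189/2)x^5 - 5
D^3 f = (945/2)x^4
matching coefficients of g against c_0 f + c_1 Df + … from the top degree down determines the c_i
solution: c_0 = 1, c_1 = 1/2, c_2 = -2, c_3 = 3

p(D) = I + (1/2)·D − 2·D^2 + 3·D^3, i.e. c_0 = 1, c_1 = 1/2, c_2 = -2, c_3 = 3


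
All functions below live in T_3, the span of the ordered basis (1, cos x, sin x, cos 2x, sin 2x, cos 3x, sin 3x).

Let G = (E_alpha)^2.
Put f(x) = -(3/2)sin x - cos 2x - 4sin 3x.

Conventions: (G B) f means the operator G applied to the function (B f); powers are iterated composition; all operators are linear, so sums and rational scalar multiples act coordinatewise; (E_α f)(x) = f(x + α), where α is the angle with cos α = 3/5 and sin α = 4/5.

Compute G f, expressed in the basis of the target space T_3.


E_alpha f = -(6/5)cos x - (9/10)sin x + (7/25)cos 2x + (24/25)sin 2x - (176/125)cos 3x + (468/125)sin 3x
E_alpha E_alpha f = -(36/25)cos x + (21/50)sin x + (527/625)cos 2x - (336/625)sin 2x + (41184/15625)cos 3x - (47012/15625)sin 3x

the image equals g(x) = -(36/25)cos x + (21/50)sin x + (527/625)cos 2x - (336/625)sin 2x + (41184/15625)cos 3x - (47012/15625)sin 3x


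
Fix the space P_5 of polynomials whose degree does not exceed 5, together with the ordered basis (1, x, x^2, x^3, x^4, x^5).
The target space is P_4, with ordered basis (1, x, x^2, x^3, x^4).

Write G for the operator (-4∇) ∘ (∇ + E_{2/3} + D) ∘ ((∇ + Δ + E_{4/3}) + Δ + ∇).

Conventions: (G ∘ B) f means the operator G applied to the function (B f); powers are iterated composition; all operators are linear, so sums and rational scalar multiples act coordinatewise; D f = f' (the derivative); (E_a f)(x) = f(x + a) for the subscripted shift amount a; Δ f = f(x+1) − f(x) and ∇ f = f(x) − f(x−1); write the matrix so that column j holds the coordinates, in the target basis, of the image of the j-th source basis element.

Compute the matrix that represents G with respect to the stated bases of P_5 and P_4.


the matrix is [[0, -4, -60, -264, 380, -63488/27]; [0, 0, -8, -180, -1056, 1900]; [0, 0, 0, -12, -360, -2640]; [0, 0, 0, 0, -16, -600]; [0, 0, 0, 0, 0, -20]] (rows listed top to bottom)

image of 1: 0
image of x: -4
image of x^2: -8x - 60
image of x^3: -12x^2 - 180x - 264
image of x^4: -16x^3 - 360x^2 - 1056x + 380
image of x^5: -20x^4 - 600x^3 - 2640x^2 + 1900x - 63488/27
each image's coordinates form column j of the matrix


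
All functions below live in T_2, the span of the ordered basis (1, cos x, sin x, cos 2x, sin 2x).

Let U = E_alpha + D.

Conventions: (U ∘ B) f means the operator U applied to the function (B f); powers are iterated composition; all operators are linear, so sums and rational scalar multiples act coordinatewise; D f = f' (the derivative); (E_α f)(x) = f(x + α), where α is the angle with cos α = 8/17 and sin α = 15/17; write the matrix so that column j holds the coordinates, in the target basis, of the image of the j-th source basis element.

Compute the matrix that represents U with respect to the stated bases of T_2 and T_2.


image of 1: 1
image of cos x: (8/17)cos x - (32/17)sin x
image of sin x: (32/17)cos x + (8/17)sin x
image of cos 2x: -(161/289)cos 2x - (818/289)sin 2x
image of sin 2x: (818/289)cos 2x - (161/289)sin 2x
each image's coordinates form column j of the matrix

the matrix is [[1, 0, 0, 0, 0]; [0, 8/17, 32/17, 0, 0]; [0, -32/17, 8/17, 0, 0]; [0, 0, 0, -161/289, 818/289]; [0, 0, 0, -818/289, -161/289]] (rows listed top to bottom)


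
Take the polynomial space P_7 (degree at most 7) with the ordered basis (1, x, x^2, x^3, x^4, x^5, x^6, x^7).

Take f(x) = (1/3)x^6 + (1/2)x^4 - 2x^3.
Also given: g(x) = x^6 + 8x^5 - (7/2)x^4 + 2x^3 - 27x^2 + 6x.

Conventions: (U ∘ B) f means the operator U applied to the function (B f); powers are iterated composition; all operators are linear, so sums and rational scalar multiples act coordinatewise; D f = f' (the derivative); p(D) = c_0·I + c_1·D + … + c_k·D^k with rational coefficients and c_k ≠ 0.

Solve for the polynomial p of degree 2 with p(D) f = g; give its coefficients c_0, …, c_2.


p(D) = 3·I + 4·D − (1/2)·D^2, i.e. c_0 = 3, c_1 = 4, c_2 = -1/2

D^0 f = (1/3)x^6 + (1/2)x^4 - 2x^3
D^1 f = 2x^5 + 2x^3 - 6x^2
D^2 f = 10x^4 + 6x^2 - 12x
matching coefficients of g against c_0 f + c_1 Df + … from the top degree down determines the c_i
solution: c_0 = 3, c_1 = 4, c_2 = -1/2


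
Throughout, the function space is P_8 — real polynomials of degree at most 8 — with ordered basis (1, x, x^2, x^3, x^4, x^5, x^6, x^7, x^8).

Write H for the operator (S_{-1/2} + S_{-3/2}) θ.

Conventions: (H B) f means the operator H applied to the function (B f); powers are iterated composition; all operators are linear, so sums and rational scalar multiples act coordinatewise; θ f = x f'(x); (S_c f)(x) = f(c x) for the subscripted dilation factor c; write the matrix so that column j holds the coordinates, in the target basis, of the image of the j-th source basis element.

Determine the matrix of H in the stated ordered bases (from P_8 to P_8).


the matrix is [[0, 0, 0, 0, 0, 0, 0, 0, 0]; [0, -2, 0, 0, 0, 0, 0, 0, 0]; [0, 0, 5, 0, 0, 0, 0, 0, 0]; [0, 0, 0, -21/2, 0, 0, 0, 0, 0]; [0, 0, 0, 0, 41/2, 0, 0, 0, 0]; [0, 0, 0, 0, 0, -305/8, 0, 0, 0]; [0, 0, 0, 0, 0, 0, 1095/16, 0, 0]; [0, 0, 0, 0, 0, 0, 0, -3829/32, 0]; [0, 0, 0, 0, 0, 0, 0, 0, 3281/16]] (rows listed top to bottom)

image of 1: 0
image of x: -2x
image of x^2: 5x^2
image of x^3: -(21/2)x^3
image of x^4: (41/2)x^4
image of x^5: -(305/8)x^5
image of x^6: (1095/16)x^6
image of x^7: -(3829/32)x^7
image of x^8: (3281/16)x^8
each image's coordinates form column j of the matrix


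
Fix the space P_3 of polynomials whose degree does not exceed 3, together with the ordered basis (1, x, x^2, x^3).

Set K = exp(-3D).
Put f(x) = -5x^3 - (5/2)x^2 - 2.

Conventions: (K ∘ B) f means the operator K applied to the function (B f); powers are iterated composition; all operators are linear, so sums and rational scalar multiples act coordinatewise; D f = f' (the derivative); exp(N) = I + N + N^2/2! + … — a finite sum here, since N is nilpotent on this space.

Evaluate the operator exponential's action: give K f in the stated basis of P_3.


g(x) = -5x^3 + (85/2)x^2 - 120x + 221/2

order-1 term: 45x^2 + 15x
order-2 term: -135x - 45/2
order-3 term: 135
the series for exp(-3D) f terminates at order 3
exp(-3D) f = -5x^3 + (85/2)x^2 - 120x + 221/2


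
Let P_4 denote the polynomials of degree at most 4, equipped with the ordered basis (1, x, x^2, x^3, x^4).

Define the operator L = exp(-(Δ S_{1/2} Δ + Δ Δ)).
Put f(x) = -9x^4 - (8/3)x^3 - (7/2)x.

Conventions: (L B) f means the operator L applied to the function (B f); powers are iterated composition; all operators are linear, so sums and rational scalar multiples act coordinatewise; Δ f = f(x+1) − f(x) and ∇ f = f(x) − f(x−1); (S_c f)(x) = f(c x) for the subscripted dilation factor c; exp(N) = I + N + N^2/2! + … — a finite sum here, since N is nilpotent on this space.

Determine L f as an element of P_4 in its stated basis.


order-1 term: (243/2)x^2 + (553/2)x + 184
order-2 term: -729/4
the series for exp(-(Δ S_{1/2} Δ + Δ Δ)) f terminates at order 2
exp(-(Δ S_{1/2} Δ + Δ Δ)) f = -9x^4 - (8/3)x^3 + (243/2)x^2 + 273x + 7/4

the image equals g(x) = -9x^4 - (8/3)x^3 + (243/2)x^2 + 273x + 7/4


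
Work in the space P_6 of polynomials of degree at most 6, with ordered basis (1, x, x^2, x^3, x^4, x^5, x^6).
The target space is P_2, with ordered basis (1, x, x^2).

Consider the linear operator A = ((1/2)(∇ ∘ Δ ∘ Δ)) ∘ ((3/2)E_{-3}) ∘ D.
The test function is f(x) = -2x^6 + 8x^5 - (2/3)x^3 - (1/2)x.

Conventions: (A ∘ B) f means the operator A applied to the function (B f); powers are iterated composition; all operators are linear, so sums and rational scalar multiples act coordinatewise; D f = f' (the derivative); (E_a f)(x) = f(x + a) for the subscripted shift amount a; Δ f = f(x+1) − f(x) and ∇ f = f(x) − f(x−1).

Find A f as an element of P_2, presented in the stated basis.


D f = -12x^5 + 40x^4 - 2x^2 - 1/2
E_{-3} D f = -12x^5 + 220x^4 - 1560x^3 + 5398x^2 - 9168x + 12275/2
((3/2)E_{-3}) D f = -18x^5 + 330x^4 - 2340x^3 + 8097x^2 - 13752x + 36825/4
Δ ((3/2)E_{-3}) D f = -90x^4 + 1140x^3 - 5220x^2 + 10404x - 7683
Δ Δ ((3/2)E_{-3}) D f = -360x^3 + 2880x^2 - 7380x + 6234
∇ Δ Δ ((3/2)E_{-3}) D f = -1080x^2 + 6840x - 10620
((1/2)(∇ ∘ Δ ∘ Δ)) ((3/2)E_{-3}) D f = -540x^2 + 3420x - 5310

the image equals g(x) = -540x^2 + 3420x - 5310


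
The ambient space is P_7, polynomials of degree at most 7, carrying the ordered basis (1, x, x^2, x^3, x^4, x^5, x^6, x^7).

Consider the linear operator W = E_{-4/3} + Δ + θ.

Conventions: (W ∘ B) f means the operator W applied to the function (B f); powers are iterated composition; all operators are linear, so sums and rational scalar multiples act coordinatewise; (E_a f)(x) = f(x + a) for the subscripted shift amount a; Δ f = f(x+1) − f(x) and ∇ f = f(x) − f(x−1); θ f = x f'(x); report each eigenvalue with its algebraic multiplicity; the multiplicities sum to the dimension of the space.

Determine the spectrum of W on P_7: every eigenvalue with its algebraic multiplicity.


λ = 1 (multiplicity 1), λ = 2 (multiplicity 1), λ = 3 (multiplicity 1), λ = 4 (multiplicity 1), λ = 5 (multiplicity 1), λ = 6 (multiplicity 1), λ = 7 (multiplicity 1), λ = 8 (multiplicity 1)

image of 1: 1
image of x: 2x - 1/3
image of x^2: 3x^2 - (2/3)x + 25/9
image of x^3: 4x^3 - x^2 + (25/3)x - 37/27
image of x^4: 5x^4 - (4/3)x^3 + (50/3)x^2 - (148/27)x + 337/81
image of x^5: 6x^5 - (5/3)x^4 + (250/9)x^3 - (370/27)x^2 + (1685/81)x - 781/243
image of x^6: 7x^6 - 2x^5 + (125/3)x^4 - (740/27)x^3 + (1685/27)x^2 - (1562/81)x + 4825/729
image of x^7: 8x^7 - (7/3)x^6 + (175/3)x^5 - (1295/27)x^4 + (11795/81)x^3 - (5467/81)x^2 + (33775/729)x - 14197/2187
the matrix is upper triangular; its diagonal is (1, 2, 3, 4, 5, 6, 7, 8)
for a triangular matrix the eigenvalues are the diagonal entries, with algebraic multiplicity their repetition count


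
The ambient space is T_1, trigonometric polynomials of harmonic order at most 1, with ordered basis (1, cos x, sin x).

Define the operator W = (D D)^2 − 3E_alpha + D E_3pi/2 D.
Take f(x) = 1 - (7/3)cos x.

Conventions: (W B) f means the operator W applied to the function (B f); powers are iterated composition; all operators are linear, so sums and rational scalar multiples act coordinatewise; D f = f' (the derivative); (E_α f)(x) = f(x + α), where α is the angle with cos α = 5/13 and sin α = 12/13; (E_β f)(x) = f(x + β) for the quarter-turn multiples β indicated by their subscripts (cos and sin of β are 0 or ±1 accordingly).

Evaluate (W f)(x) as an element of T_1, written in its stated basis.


D f = (7/3)sin x
D D f = (7/3)cos x
D (D D) f = -(7/3)sin x
D D (D D) f = -(7/3)cos x
E_alpha f = 1 - (35/39)cos x + (28/13)sin x
(-3E_alpha) f = -3 + (35/13)cos x - (84/13)sin x
D f = (7/3)sin x
E_3pi/2 D f = -(7/3)cos x
D E_3pi/2 D f = (7/3)sin x
((D D)^2 − 3E_alpha + D E_3pi/2 D) f = -3 + (14/39)cos x - (161/39)sin x

g(x) = -3 + (14/39)cos x - (161/39)sin x


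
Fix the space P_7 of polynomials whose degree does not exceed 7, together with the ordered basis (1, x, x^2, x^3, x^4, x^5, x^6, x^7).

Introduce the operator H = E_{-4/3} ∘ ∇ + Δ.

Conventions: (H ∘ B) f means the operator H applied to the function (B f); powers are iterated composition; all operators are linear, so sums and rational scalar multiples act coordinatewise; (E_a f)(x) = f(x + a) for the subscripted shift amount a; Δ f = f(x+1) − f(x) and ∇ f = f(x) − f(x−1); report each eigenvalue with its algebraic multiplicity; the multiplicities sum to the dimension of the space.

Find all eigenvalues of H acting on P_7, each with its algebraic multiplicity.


λ = 0 (multiplicity 8)

image of 1: 0
image of x: 2
image of x^2: 4x - 8/3
image of x^3: 6x^2 - 8x + 34/3
image of x^4: 8x^3 - 16x^2 + (136/3)x - 688/27
image of x^5: 10x^4 - (80/3)x^3 + (340/3)x^2 - (3440/27)x + 5342/81
image of x^6: 12x^5 - 40x^4 + (680/3)x^3 - (3440/9)x^2 + (10684/27)x - 12536/81
image of x^7: 14x^6 - 56x^5 + (1190/3)x^4 - (24080/27)x^3 + (37394/27)x^2 - (87752/81)x + 269782/729
the matrix is upper triangular; its diagonal is (0, 0, 0, 0, 0, 0, 0, 0)
for a triangular matrix the eigenvalues are the diagonal entries, with algebraic multiplicity their repetition count


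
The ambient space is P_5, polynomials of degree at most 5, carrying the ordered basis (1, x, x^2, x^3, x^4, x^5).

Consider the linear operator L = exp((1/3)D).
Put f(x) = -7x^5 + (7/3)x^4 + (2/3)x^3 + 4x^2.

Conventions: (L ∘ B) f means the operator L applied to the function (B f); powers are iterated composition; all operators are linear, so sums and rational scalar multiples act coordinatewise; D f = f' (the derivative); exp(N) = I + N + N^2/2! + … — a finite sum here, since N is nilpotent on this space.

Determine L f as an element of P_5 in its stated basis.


g(x) = -7x^5 - (28/3)x^4 - 4x^3 + (98/27)x^2 + (227/81)x + 38/81

order-1 term: -(35/3)x^4 + (28/9)x^3 + (2/3)x^2 + (8/3)x
order-2 term: -(70/9)x^3 + (14/9)x^2 + (2/9)x + 4/9
order-3 term: -(70/27)x^2 + (28/81)x + 2/81
order-4 term: -(35/81)x + 7/243
order-5 term: -7/243
the series for exp((1/3)D) f terminates at order 5
exp((1/3)D) f = -7x^5 - (28/3)x^4 - 4x^3 + (98/27)x^2 + (227/81)x + 38/81
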